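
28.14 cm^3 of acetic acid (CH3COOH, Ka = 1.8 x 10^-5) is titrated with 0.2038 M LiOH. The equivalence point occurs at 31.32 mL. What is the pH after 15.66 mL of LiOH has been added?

4.74

15.66 mL is exactly half the equivalence volume (31.32/2), i.e. the half-equivalence point.
There, n(HA) = n(A^-), so pH = pKa = -log(1.8 x 10^-5) = 4.74.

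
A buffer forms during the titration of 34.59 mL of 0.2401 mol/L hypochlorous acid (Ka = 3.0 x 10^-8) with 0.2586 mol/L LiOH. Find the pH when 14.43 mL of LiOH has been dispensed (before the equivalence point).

Initial n(HClO) = 0.2401 x 0.03459 = 0.008305 mol.
n(LiOH) added = 0.2586 x 0.01443 = 0.003732 mol, converting that many moles of HClO to ClO-.
Remaining n(HClO) = 0.004573 mol; n(ClO-) = 0.003732 mol.
By Henderson-Hasselbalch, pH = pKa + log([A^-]/[HA]) = 7.52 + log(0.003732/0.004573) = 7.52 + (-0.09) = 7.43.

7.43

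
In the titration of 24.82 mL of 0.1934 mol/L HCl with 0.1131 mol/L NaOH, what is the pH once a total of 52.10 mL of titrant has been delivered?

n(acid) = 0.1934 x 0.02482 = 0.004800 mol; n(NaOH) added = 0.1131 x 0.05210 = 0.005893 mol.
Base is in excess by 0.005893 - 0.004800 = 0.001092 mol in a total volume of 0.07692 L.
[OH^-] = 0.001092/0.07692 = 0.01420 M, so pOH = 1.85 and pH = 14.00 - 1.85 = 12.15.

12.15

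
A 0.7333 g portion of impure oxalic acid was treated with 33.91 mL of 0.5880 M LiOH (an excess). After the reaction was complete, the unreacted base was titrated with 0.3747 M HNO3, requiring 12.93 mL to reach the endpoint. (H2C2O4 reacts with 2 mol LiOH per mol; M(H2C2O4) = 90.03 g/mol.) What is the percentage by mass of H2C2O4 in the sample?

Total n(LiOH) added = 0.5880 x 0.03391 = 0.01994 mol.
n(HNO3) used = 0.3747 x 0.01293 = 0.004845 mol, which equals the excess n(LiOH).
So n(LiOH) consumed by the sample = 0.01994 - 0.004845 = 0.01509 mol.
n(H2C2O4) = 0.01509 / 2 = 0.007547 mol.
mass H2C2O4 = 0.007547 x 90.03 = 0.6795 g, so %H2C2O4 = 0.6795/0.7333 x 100 = 92.7%.

92.7%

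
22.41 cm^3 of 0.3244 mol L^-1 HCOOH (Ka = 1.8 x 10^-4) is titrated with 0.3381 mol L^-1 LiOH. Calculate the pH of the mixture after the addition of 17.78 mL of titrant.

4.42

Initial n(HCOOH) = 0.3244 x 0.02241 = 0.007270 mol.
n(LiOH) added = 0.3381 x 0.01778 = 0.006011 mol, converting that many moles of HCOOH to HCOO-.
Remaining n(HCOOH) = 0.001258 mol; n(HCOO-) = 0.006011 mol.
By Henderson-Hasselbalch, pH = pKa + log([A^-]/[HA]) = 3.74 + log(0.006011/0.001258) = 3.74 + (+0.68) = 4.42.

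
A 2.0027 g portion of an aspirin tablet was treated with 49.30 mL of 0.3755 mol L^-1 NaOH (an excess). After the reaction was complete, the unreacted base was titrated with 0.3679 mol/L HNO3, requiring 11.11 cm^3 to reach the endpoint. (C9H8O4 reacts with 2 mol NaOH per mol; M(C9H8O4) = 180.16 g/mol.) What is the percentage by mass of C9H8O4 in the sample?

64.9%

Total n(NaOH) added = 0.3755 x 0.04930 = 0.01851 mol.
n(HNO3) used = 0.3679 x 0.01111 = 0.004087 mol, which equals the excess n(NaOH).
So n(NaOH) consumed by the sample = 0.01851 - 0.004087 = 0.01442 mol.
n(C9H8O4) = 0.01442 / 2 = 0.007212 mol.
mass C9H8O4 = 0.007212 x 180.16 = 1.299 g, so %C9H8O4 = 1.299/2.0027 x 100 = 64.9%.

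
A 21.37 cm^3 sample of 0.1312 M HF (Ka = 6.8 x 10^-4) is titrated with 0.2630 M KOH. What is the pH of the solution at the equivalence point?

8.05

n(HF) = 0.1312 x 0.02137 = 0.002804 mol; V(KOH) at equivalence = 0.002804/0.2630 = 0.01066 L.
At equivalence all the acid is converted to F-; total volume = 0.02137 + 0.01066 = 0.03203 L, so [F-] = 0.002804/0.03203 = 0.08753 M.
Kb = Kw/Ka = 1.0e-14 / 6.8 x 10^-4 = 1.47e-11.
[OH^-] = sqrt(Kb x [F-]) = sqrt(1.47e-11 x 0.08753) = 1.13e-6 M.
pOH = 5.95, so pH = 14.00 - 5.95 = 8.05.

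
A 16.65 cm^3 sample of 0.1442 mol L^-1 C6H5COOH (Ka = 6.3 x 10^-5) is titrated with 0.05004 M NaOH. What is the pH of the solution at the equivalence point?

n(C6H5COOH) = 0.1442 x 0.01665 = 0.002401 mol; V(NaOH) at equivalence = 0.002401/0.05004 = 0.04798 L.
At equivalence all the acid is converted to C6H5COO-; total volume = 0.01665 + 0.04798 = 0.06463 L, so [C6H5COO-] = 0.002401/0.06463 = 0.03715 M.
Kb = Kw/Ka = 1.0e-14 / 6.3 x 10^-5 = 1.59e-10.
[OH^-] = sqrt(Kb x [C6H5COO-]) = sqrt(1.59e-10 x 0.03715) = 2.43e-6 M.
pOH = 5.61, so pH = 14.00 - 5.61 = 8.39.

8.39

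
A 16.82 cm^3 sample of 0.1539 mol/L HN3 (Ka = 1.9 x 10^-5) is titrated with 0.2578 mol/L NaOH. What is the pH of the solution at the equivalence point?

n(HN3) = 0.1539 x 0.01682 = 0.002589 mol; V(NaOH) at equivalence = 0.002589/0.2578 = 0.01004 L.
At equivalence all the acid is converted to N3-; total volume = 0.01682 + 0.01004 = 0.02686 L, so [N3-] = 0.002589/0.02686 = 0.09637 M.
Kb = Kw/Ka = 1.0e-14 / 1.9 x 10^-5 = 5.26e-10.
[OH^-] = sqrt(Kb x [N3-]) = sqrt(5.26e-10 x 0.09637) = 7.12e-6 M.
pOH = 5.15, so pH = 14.00 - 5.15 = 8.85.

8.85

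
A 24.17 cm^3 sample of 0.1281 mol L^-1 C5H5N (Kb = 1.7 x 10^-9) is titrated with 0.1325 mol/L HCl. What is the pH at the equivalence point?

3.21

n(C5H5N) = 0.1281 x 0.02417 = 0.003096 mol; V(HCl) at equivalence = 0.003096/0.1325 = 0.02337 L.
At equivalence the base is fully converted to C5H5NH+; total volume = 0.04754 L, so [C5H5NH+] = 0.003096/0.04754 = 0.06513 M.
Ka(C5H5NH+) = Kw/Kb = 1.0e-14 / 1.7 x 10^-9 = 5.88e-6.
[H^+] = sqrt(Ka x [C5H5NH+]) = sqrt(5.88e-6 x 0.06513) = 0.000619 M.
pH = -log(0.000619) = 3.21.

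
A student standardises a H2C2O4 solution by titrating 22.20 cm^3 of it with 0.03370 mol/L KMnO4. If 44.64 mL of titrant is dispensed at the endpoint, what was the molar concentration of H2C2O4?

n(KMnO4) = 0.03370 x 0.04464 = 0.001504 mol.
From the balanced equation, 2 mol KMnO4 reacts with 5 mol H2C2O4, so n(H2C2O4) = 0.001504 x 5/2 = 0.003761 mol.
[H2C2O4] = 0.003761 / 0.02220 L = 0.169 M.

0.169 M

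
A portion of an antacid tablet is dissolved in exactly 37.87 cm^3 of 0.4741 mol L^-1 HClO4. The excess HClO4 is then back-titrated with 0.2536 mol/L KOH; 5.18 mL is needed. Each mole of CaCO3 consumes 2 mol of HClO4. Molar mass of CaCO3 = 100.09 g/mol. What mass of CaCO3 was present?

Total n(HClO4) added = 0.4741 x 0.03787 = 0.01795 mol.
n(KOH) used = 0.2536 x 0.005180 = 0.001314 mol, which equals the excess n(HClO4).
So n(HClO4) consumed by the sample = 0.01795 - 0.001314 = 0.01664 mol.
n(CaCO3) = 0.01664 / 2 = 0.008320 mol.
mass = 0.008320 mol x 100.09 g/mol = 0.833 g.

0.833 g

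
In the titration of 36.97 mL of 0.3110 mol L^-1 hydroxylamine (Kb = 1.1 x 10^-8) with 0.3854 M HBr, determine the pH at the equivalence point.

3.40

n(NH2OH) = 0.3110 x 0.03697 = 0.01150 mol; V(HBr) at equivalence = 0.01150/0.3854 = 0.02983 L.
At equivalence the base is fully converted to NH3OH+; total volume = 0.06680 L, so [NH3OH+] = 0.01150/0.06680 = 0.1721 M.
Ka(NH3OH+) = Kw/Kb = 1.0e-14 / 1.1 x 10^-8 = 9.09e-7.
[H^+] = sqrt(Ka x [NH3OH+]) = sqrt(9.09e-7 x 0.1721) = 0.000396 M.
pH = -log(0.000396) = 3.40.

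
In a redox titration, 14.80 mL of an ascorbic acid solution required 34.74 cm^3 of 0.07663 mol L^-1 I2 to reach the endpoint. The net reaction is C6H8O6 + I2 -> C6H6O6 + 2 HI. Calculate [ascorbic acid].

n(I2) = 0.07663 x 0.03474 = 0.002662 mol.
From the balanced equation, 1 mol I2 reacts with 1 mol ascorbic acid, so n(ascorbic acid) = 0.002662 x 1/1 = 0.002662 mol.
[ascorbic acid] = 0.002662 / 0.01480 L = 0.180 M.

0.180 M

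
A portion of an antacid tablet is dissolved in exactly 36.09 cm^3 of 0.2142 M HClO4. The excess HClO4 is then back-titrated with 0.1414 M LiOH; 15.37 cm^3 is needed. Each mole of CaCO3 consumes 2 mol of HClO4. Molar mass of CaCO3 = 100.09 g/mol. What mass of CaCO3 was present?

Total n(HClO4) added = 0.2142 x 0.03609 = 0.007730 mol.
n(LiOH) used = 0.1414 x 0.01537 = 0.002173 mol, which equals the excess n(HClO4).
So n(HClO4) consumed by the sample = 0.007730 - 0.002173 = 0.005557 mol.
n(CaCO3) = 0.005557 / 2 = 0.002779 mol.
mass = 0.002779 mol x 100.09 g/mol = 0.278 g.

0.278 g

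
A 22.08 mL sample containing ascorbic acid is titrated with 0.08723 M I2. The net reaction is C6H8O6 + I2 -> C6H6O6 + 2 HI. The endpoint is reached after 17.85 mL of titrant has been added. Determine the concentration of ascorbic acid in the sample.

0.0705 M

n(I2) = 0.08723 x 0.01785 = 0.001557 mol.
From the balanced equation, 1 mol I2 reacts with 1 mol ascorbic acid, so n(ascorbic acid) = 0.001557 x 1/1 = 0.001557 mol.
[ascorbic acid] = 0.001557 / 0.02208 L = 0.0705 M.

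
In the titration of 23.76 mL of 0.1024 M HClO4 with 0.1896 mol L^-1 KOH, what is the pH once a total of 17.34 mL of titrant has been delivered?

n(acid) = 0.1024 x 0.02376 = 0.002433 mol; n(KOH) added = 0.1896 x 0.01734 = 0.003288 mol.
Base is in excess by 0.003288 - 0.002433 = 0.0008546 mol in a total volume of 0.04110 L.
[OH^-] = 0.0008546/0.04110 = 0.02079 M, so pOH = 1.68 and pH = 14.00 - 1.68 = 12.32.

12.32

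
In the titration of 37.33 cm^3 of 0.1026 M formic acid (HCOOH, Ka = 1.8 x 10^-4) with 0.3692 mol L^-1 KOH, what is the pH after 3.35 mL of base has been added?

3.42

Initial n(HCOOH) = 0.1026 x 0.03733 = 0.003830 mol.
n(KOH) added = 0.3692 x 0.003350 = 0.001237 mol, converting that many moles of HCOOH to HCOO-.
Remaining n(HCOOH) = 0.002593 mol; n(HCOO-) = 0.001237 mol.
By Henderson-Hasselbalch, pH = pKa + log([A^-]/[HA]) = 3.74 + log(0.001237/0.002593) = 3.74 + (-0.32) = 3.42.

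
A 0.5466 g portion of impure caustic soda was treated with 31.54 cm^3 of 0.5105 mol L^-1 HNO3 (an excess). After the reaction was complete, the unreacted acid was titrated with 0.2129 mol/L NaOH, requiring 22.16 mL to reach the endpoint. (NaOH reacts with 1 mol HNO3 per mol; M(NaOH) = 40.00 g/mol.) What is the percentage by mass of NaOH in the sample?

83.3%

Total n(HNO3) added = 0.5105 x 0.03154 = 0.01610 mol.
n(NaOH) used = 0.2129 x 0.02216 = 0.004718 mol, which equals the excess n(HNO3).
So n(HNO3) consumed by the sample = 0.01610 - 0.004718 = 0.01138 mol.
n(NaOH) = 0.01138 / 1 = 0.01138 mol.
mass NaOH = 0.01138 x 40.00 = 0.4553 g, so %NaOH = 0.4553/0.5466 x 100 = 83.3%.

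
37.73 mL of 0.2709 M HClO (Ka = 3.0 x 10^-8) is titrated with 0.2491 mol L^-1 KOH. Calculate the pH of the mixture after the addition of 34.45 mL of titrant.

Initial n(HClO) = 0.2709 x 0.03773 = 0.01022 mol.
n(KOH) added = 0.2491 x 0.03445 = 0.008581 mol, converting that many moles of HClO to ClO-.
Remaining n(HClO) = 0.001640 mol; n(ClO-) = 0.008581 mol.
By Henderson-Hasselbalch, pH = pKa + log([A^-]/[HA]) = 7.52 + log(0.008581/0.001640) = 7.52 + (+0.72) = 8.24.

8.24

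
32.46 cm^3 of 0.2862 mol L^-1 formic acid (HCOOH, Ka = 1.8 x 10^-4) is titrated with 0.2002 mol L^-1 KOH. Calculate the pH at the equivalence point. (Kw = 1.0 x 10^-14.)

n(HCOOH) = 0.2862 x 0.03246 = 0.009290 mol; V(KOH) at equivalence = 0.009290/0.2002 = 0.04640 L.
At equivalence all the acid is converted to HCOO-; total volume = 0.03246 + 0.04640 = 0.07886 L, so [HCOO-] = 0.009290/0.07886 = 0.1178 M.
Kb = Kw/Ka = 1.0e-14 / 1.8 x 10^-4 = 5.56e-11.
[OH^-] = sqrt(Kb x [HCOO-]) = sqrt(5.56e-11 x 0.1178) = 2.56e-6 M.
pOH = 5.59, so pH = 14.00 - 5.59 = 8.41.

8.41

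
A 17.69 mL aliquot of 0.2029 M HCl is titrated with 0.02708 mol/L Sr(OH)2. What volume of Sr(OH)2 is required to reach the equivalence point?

66.3 mL

n(HCl) = 0.2029 mol/L x 0.01769 L = 0.003589 mol.
The neutralisation is 2 HCl : 1 Sr(OH)2, so n(Sr(OH)2) = 0.003589 x 1/2 = 0.001795 mol.
V(Sr(OH)2) = 0.001795 / 0.02708 = 0.06627 L = 66.3 mL.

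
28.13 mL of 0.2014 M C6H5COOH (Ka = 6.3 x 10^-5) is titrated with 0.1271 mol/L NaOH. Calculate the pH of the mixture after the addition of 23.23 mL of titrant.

4.24

Initial n(C6H5COOH) = 0.2014 x 0.02813 = 0.005665 mol.
n(NaOH) added = 0.1271 x 0.02323 = 0.002953 mol, converting that many moles of C6H5COOH to C6H5COO-.
Remaining n(C6H5COOH) = 0.002713 mol; n(C6H5COO-) = 0.002953 mol.
By Henderson-Hasselbalch, pH = pKa + log([A^-]/[HA]) = 4.20 + log(0.002953/0.002713) = 4.20 + (+0.04) = 4.24.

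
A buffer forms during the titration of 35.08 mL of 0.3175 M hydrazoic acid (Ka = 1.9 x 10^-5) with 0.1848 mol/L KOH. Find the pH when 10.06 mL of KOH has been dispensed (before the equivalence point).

4.02

Initial n(HN3) = 0.3175 x 0.03508 = 0.01114 mol.
n(KOH) added = 0.1848 x 0.01006 = 0.001859 mol, converting that many moles of HN3 to N3-.
Remaining n(HN3) = 0.009279 mol; n(N3-) = 0.001859 mol.
By Henderson-Hasselbalch, pH = pKa + log([A^-]/[HA]) = 4.72 + log(0.001859/0.009279) = 4.72 + (-0.70) = 4.02.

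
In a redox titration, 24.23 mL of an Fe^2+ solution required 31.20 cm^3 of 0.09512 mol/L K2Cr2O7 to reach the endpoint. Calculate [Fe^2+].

n(K2Cr2O7) = 0.09512 x 0.03120 = 0.002968 mol.
From the balanced equation, 1 mol K2Cr2O7 reacts with 6 mol Fe^2+, so n(Fe^2+) = 0.002968 x 6/1 = 0.01781 mol.
[Fe^2+] = 0.01781 / 0.02423 L = 0.735 M.

0.735 M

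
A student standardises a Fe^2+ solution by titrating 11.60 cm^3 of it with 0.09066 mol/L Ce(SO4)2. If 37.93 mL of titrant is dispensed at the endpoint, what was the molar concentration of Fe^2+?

n(Ce(SO4)2) = 0.09066 x 0.03793 = 0.003439 mol.
From the balanced equation, 1 mol Ce(SO4)2 reacts with 1 mol Fe^2+, so n(Fe^2+) = 0.003439 x 1/1 = 0.003439 mol.
[Fe^2+] = 0.003439 / 0.01160 L = 0.296 M.

0.296 M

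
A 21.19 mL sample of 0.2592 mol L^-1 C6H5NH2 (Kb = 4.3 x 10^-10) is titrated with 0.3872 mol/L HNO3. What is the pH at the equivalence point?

2.72

n(C6H5NH2) = 0.2592 x 0.02119 = 0.005492 mol; V(HNO3) at equivalence = 0.005492/0.3872 = 0.01419 L.
At equivalence the base is fully converted to C6H5NH3+; total volume = 0.03538 L, so [C6H5NH3+] = 0.005492/0.03538 = 0.1553 M.
Ka(C6H5NH3+) = Kw/Kb = 1.0e-14 / 4.3 x 10^-10 = 2.33e-5.
[H^+] = sqrt(Ka x [C6H5NH3+]) = sqrt(2.33e-5 x 0.1553) = 0.00190 M.
pH = -log(0.00190) = 2.72.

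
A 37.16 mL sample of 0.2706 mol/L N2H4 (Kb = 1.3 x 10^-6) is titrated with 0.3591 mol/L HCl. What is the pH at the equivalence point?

n(N2H4) = 0.2706 x 0.03716 = 0.01006 mol; V(HCl) at equivalence = 0.01006/0.3591 = 0.02800 L.
At equivalence the base is fully converted to N2H5+; total volume = 0.06516 L, so [N2H5+] = 0.01006/0.06516 = 0.1543 M.
Ka(N2H5+) = Kw/Kb = 1.0e-14 / 1.3 x 10^-6 = 7.69e-9.
[H^+] = sqrt(Ka x [N2H5+]) = sqrt(7.69e-9 x 0.1543) = 3.45e-5 M.
pH = -log(3.45e-5) = 4.46.

4.46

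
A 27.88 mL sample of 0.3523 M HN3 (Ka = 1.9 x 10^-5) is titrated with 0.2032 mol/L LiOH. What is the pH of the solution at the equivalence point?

8.92

n(HN3) = 0.3523 x 0.02788 = 0.009822 mol; V(LiOH) at equivalence = 0.009822/0.2032 = 0.04834 L.
At equivalence all the acid is converted to N3-; total volume = 0.02788 + 0.04834 = 0.07622 L, so [N3-] = 0.009822/0.07622 = 0.1289 M.
Kb = Kw/Ka = 1.0e-14 / 1.9 x 10^-5 = 5.26e-10.
[OH^-] = sqrt(Kb x [N3-]) = sqrt(5.26e-10 x 0.1289) = 8.24e-6 M.
pOH = 5.08, so pH = 14.00 - 5.08 = 8.92.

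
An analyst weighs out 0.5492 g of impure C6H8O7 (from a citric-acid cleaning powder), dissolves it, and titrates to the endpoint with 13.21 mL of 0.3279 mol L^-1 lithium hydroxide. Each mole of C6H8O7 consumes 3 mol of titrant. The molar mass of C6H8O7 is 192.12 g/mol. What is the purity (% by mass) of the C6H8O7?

50.5%

n(LiOH) = 0.3279 x 0.01321 = 0.004332 mol.
n(C6H8O7) = 0.004332 / 3 = 0.001444 mol.
mass of C6H8O7 = 0.001444 x 192.12 = 0.2774 g.
% purity = 0.2774 / 0.5492 x 100 = 50.5%.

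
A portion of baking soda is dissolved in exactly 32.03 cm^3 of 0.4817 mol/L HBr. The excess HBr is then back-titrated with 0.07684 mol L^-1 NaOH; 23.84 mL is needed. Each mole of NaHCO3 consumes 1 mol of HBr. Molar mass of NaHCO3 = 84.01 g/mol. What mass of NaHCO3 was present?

Total n(HBr) added = 0.4817 x 0.03203 = 0.01543 mol.
n(NaOH) used = 0.07684 x 0.02384 = 0.001832 mol, which equals the excess n(HBr).
So n(HBr) consumed by the sample = 0.01543 - 0.001832 = 0.01360 mol.
n(NaHCO3) = 0.01360 / 1 = 0.01360 mol.
mass = 0.01360 mol x 84.01 g/mol = 1.14 g.

1.14 g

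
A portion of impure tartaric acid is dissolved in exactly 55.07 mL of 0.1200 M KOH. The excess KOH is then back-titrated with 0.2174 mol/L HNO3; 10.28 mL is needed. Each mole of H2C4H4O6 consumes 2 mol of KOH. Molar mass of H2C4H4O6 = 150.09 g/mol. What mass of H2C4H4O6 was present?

Total n(KOH) added = 0.1200 x 0.05507 = 0.006608 mol.
n(HNO3) used = 0.2174 x 0.01028 = 0.002235 mol, which equals the excess n(KOH).
So n(KOH) consumed by the sample = 0.006608 - 0.002235 = 0.004374 mol.
n(H2C4H4O6) = 0.004374 / 2 = 0.002187 mol.
mass = 0.002187 mol x 150.09 g/mol = 0.328 g.

0.328 g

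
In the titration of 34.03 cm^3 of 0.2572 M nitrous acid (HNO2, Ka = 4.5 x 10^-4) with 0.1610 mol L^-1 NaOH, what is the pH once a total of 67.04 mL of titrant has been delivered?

n(acid) = 0.2572 x 0.03403 = 0.008753 mol; n(NaOH) added = 0.1610 x 0.06704 = 0.01079 mol.
Base is in excess by 0.01079 - 0.008753 = 0.002041 mol in a total volume of 0.1011 L.
[OH^-] = 0.002041/0.1011 = 0.02019 M, so pOH = 1.69 and pH = 14.00 - 1.69 = 12.31.

12.31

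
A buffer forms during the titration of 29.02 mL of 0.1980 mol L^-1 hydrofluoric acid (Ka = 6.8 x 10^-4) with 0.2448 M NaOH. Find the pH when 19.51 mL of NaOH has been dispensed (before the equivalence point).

3.86

Initial n(HF) = 0.1980 x 0.02902 = 0.005746 mol.
n(NaOH) added = 0.2448 x 0.01951 = 0.004776 mol, converting that many moles of HF to F-.
Remaining n(HF) = 0.0009699 mol; n(F-) = 0.004776 mol.
By Henderson-Hasselbalch, pH = pKa + log([A^-]/[HA]) = 3.17 + log(0.004776/0.0009699) = 3.17 + (+0.69) = 3.86.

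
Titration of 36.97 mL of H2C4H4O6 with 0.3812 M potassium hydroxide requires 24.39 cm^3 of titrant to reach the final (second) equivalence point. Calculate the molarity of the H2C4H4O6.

0.126 M

n(KOH) = 0.3812 x 0.02439 = 0.009297 mol.
At the final (second) equivalence point, 2 mol OH^- react per mol H2C4H4O6, so n(H2C4H4O6) = 0.009297 / 2 = 0.004649 mol.
[H2C4H4O6] = 0.004649 / 0.03697 L = 0.126 M.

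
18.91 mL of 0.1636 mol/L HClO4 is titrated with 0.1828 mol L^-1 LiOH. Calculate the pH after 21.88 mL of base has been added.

n(acid) = 0.1636 x 0.01891 = 0.003094 mol; n(LiOH) added = 0.1828 x 0.02188 = 0.004000 mol.
Base is in excess by 0.004000 - 0.003094 = 0.0009060 mol in a total volume of 0.04079 L.
[OH^-] = 0.0009060/0.04079 = 0.02221 M, so pOH = 1.65 and pH = 14.00 - 1.65 = 12.35.

12.35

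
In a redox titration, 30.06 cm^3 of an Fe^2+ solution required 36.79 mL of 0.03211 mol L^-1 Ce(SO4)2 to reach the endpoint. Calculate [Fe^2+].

n(Ce(SO4)2) = 0.03211 x 0.03679 = 0.001181 mol.
From the balanced equation, 1 mol Ce(SO4)2 reacts with 1 mol Fe^2+, so n(Fe^2+) = 0.001181 x 1/1 = 0.001181 mol.
[Fe^2+] = 0.001181 / 0.03006 L = 0.0393 M.

0.0393 M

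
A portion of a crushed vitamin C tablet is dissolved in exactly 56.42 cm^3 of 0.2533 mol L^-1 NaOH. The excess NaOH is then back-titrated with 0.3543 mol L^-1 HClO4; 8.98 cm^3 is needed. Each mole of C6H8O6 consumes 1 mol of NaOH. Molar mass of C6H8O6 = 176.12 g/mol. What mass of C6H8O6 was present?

1.96 g

Total n(NaOH) added = 0.2533 x 0.05642 = 0.01429 mol.
n(HClO4) used = 0.3543 x 0.008980 = 0.003182 mol, which equals the excess n(NaOH).
So n(NaOH) consumed by the sample = 0.01429 - 0.003182 = 0.01111 mol.
n(C6H8O6) = 0.01111 / 1 = 0.01111 mol.
mass = 0.01111 mol x 176.12 g/mol = 1.96 g.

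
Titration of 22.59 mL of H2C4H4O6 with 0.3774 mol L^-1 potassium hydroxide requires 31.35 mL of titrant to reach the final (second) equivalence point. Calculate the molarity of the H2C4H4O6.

0.262 M

n(KOH) = 0.3774 x 0.03135 = 0.01183 mol.
At the final (second) equivalence point, 2 mol OH^- react per mol H2C4H4O6, so n(H2C4H4O6) = 0.01183 / 2 = 0.005916 mol.
[H2C4H4O6] = 0.005916 / 0.02259 L = 0.262 M.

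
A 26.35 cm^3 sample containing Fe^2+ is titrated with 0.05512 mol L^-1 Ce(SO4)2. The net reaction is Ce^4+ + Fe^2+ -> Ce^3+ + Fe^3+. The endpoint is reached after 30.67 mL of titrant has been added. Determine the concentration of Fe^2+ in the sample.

0.0642 M

n(Ce(SO4)2) = 0.05512 x 0.03067 = 0.001691 mol.
From the balanced equation, 1 mol Ce(SO4)2 reacts with 1 mol Fe^2+, so n(Fe^2+) = 0.001691 x 1/1 = 0.001691 mol.
[Fe^2+] = 0.001691 / 0.02635 L = 0.0642 M.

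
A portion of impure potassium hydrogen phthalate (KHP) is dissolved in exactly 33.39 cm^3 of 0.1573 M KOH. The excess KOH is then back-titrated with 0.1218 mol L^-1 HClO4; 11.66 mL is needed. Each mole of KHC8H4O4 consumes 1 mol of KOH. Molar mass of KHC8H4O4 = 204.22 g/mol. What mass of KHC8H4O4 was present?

Total n(KOH) added = 0.1573 x 0.03339 = 0.005252 mol.
n(HClO4) used = 0.1218 x 0.01166 = 0.001420 mol, which equals the excess n(KOH).
So n(KOH) consumed by the sample = 0.005252 - 0.001420 = 0.003832 mol.
n(KHC8H4O4) = 0.003832 / 1 = 0.003832 mol.
mass = 0.003832 mol x 204.22 g/mol = 0.783 g.

0.783 g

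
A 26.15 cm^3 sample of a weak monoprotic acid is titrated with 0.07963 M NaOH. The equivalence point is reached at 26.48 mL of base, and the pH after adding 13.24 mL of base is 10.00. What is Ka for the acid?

1.0 x 10^-10

13.24 mL is half of the equivalence volume, so this is the half-equivalence point where [HA] = [A^-].
At half-equivalence pH = pKa, so pKa = 10.00.
Ka = 10^(-10.00) = 1.0 x 10^-10.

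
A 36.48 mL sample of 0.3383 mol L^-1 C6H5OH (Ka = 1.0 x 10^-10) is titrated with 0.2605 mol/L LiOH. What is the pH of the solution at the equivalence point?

n(C6H5OH) = 0.3383 x 0.03648 = 0.01234 mol; V(LiOH) at equivalence = 0.01234/0.2605 = 0.04737 L.
At equivalence all the acid is converted to C6H5O-; total volume = 0.03648 + 0.04737 = 0.08385 L, so [C6H5O-] = 0.01234/0.08385 = 0.1472 M.
Kb = Kw/Ka = 1.0e-14 / 1.0 x 10^-10 = 0.000100.
[OH^-] = sqrt(Kb x [C6H5O-]) = sqrt(0.000100 x 0.1472) = 0.00384 M.
pOH = 2.42, so pH = 14.00 - 2.42 = 11.58.

11.58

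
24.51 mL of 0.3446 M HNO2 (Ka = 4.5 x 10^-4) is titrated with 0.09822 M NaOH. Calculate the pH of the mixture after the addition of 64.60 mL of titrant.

3.83

Initial n(HNO2) = 0.3446 x 0.02451 = 0.008446 mol.
n(NaOH) added = 0.09822 x 0.06460 = 0.006345 mol, converting that many moles of HNO2 to NO2-.
Remaining n(HNO2) = 0.002101 mol; n(NO2-) = 0.006345 mol.
By Henderson-Hasselbalch, pH = pKa + log([A^-]/[HA]) = 3.35 + log(0.006345/0.002101) = 3.35 + (+0.48) = 3.83.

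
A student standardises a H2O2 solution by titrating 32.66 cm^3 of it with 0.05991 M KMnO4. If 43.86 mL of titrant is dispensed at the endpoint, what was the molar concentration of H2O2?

0.201 M

n(KMnO4) = 0.05991 x 0.04386 = 0.002628 mol.
From the balanced equation, 2 mol KMnO4 reacts with 5 mol H2O2, so n(H2O2) = 0.002628 x 5/2 = 0.006569 mol.
[H2O2] = 0.006569 / 0.03266 L = 0.201 M.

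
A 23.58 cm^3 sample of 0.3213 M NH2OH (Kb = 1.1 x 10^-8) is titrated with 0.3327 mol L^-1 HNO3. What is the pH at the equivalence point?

n(NH2OH) = 0.3213 x 0.02358 = 0.007576 mol; V(HNO3) at equivalence = 0.007576/0.3327 = 0.02277 L.
At equivalence the base is fully converted to NH3OH+; total volume = 0.04635 L, so [NH3OH+] = 0.007576/0.04635 = 0.1635 M.
Ka(NH3OH+) = Kw/Kb = 1.0e-14 / 1.1 x 10^-8 = 9.09e-7.
[H^+] = sqrt(Ka x [NH3OH+]) = sqrt(9.09e-7 x 0.1635) = 0.000385 M.
pH = -log(0.000385) = 3.41.

3.41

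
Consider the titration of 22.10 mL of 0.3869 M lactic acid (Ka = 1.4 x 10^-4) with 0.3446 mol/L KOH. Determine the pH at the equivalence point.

8.56

n(HC3H5O3) = 0.3869 x 0.02210 = 0.008550 mol; V(KOH) at equivalence = 0.008550/0.3446 = 0.02481 L.
At equivalence all the acid is converted to C3H5O3-; total volume = 0.02210 + 0.02481 = 0.04691 L, so [C3H5O3-] = 0.008550/0.04691 = 0.1823 M.
Kb = Kw/Ka = 1.0e-14 / 1.4 x 10^-4 = 7.14e-11.
[OH^-] = sqrt(Kb x [C3H5O3-]) = sqrt(7.14e-11 x 0.1823) = 3.61e-6 M.
pOH = 5.44, so pH = 14.00 - 5.44 = 8.56.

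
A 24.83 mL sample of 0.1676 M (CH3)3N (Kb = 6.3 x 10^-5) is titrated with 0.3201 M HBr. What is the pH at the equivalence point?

5.38

n((CH3)3N) = 0.1676 x 0.02483 = 0.004162 mol; V(HBr) at equivalence = 0.004162/0.3201 = 0.01300 L.
At equivalence the base is fully converted to (CH3)3NH+; total volume = 0.03783 L, so [(CH3)3NH+] = 0.004162/0.03783 = 0.1100 M.
Ka((CH3)3NH+) = Kw/Kb = 1.0e-14 / 6.3 x 10^-5 = 1.59e-10.
[H^+] = sqrt(Ka x [(CH3)3NH+]) = sqrt(1.59e-10 x 0.1100) = 4.18e-6 M.
pH = -log(4.18e-6) = 5.38.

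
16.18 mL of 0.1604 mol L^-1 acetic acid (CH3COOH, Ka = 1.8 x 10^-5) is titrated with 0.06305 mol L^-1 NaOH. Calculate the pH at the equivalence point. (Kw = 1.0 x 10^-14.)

n(CH3COOH) = 0.1604 x 0.01618 = 0.002595 mol; V(NaOH) at equivalence = 0.002595/0.06305 = 0.04116 L.
At equivalence all the acid is converted to CH3COO-; total volume = 0.01618 + 0.04116 = 0.05734 L, so [CH3COO-] = 0.002595/0.05734 = 0.04526 M.
Kb = Kw/Ka = 1.0e-14 / 1.8 x 10^-5 = 5.56e-10.
[OH^-] = sqrt(Kb x [CH3COO-]) = sqrt(5.56e-10 x 0.04526) = 5.01e-6 M.
pOH = 5.30, so pH = 14.00 - 5.30 = 8.70.

8.70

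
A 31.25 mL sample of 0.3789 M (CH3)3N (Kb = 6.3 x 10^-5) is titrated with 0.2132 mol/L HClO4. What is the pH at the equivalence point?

5.33

n((CH3)3N) = 0.3789 x 0.03125 = 0.01184 mol; V(HClO4) at equivalence = 0.01184/0.2132 = 0.05554 L.
At equivalence the base is fully converted to (CH3)3NH+; total volume = 0.08679 L, so [(CH3)3NH+] = 0.01184/0.08679 = 0.1364 M.
Ka((CH3)3NH+) = Kw/Kb = 1.0e-14 / 6.3 x 10^-5 = 1.59e-10.
[H^+] = sqrt(Ka x [(CH3)3NH+]) = sqrt(1.59e-10 x 0.1364) = 4.65e-6 M.
pH = -log(4.65e-6) = 5.33.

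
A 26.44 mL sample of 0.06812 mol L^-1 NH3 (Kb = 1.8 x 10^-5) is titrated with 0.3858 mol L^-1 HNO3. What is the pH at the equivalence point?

5.25

n(NH3) = 0.06812 x 0.02644 = 0.001801 mol; V(HNO3) at equivalence = 0.001801/0.3858 = 0.004668 L.
At equivalence the base is fully converted to NH4+; total volume = 0.03111 L, so [NH4+] = 0.001801/0.03111 = 0.05790 M.
Ka(NH4+) = Kw/Kb = 1.0e-14 / 1.8 x 10^-5 = 5.56e-10.
[H^+] = sqrt(Ka x [NH4+]) = sqrt(5.56e-10 x 0.05790) = 5.67e-6 M.
pH = -log(5.67e-6) = 5.25.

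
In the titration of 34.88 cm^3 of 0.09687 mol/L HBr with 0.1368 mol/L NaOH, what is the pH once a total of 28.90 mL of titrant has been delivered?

11.95

n(acid) = 0.09687 x 0.03488 = 0.003379 mol; n(NaOH) added = 0.1368 x 0.02890 = 0.003954 mol.
Base is in excess by 0.003954 - 0.003379 = 0.0005747 mol in a total volume of 0.06378 L.
[OH^-] = 0.0005747/0.06378 = 0.009011 M, so pOH = 2.05 and pH = 14.00 - 2.05 = 11.95.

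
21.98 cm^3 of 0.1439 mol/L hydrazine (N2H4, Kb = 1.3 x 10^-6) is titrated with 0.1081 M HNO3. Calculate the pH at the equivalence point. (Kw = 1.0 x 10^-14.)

4.66

n(N2H4) = 0.1439 x 0.02198 = 0.003163 mol; V(HNO3) at equivalence = 0.003163/0.1081 = 0.02926 L.
At equivalence the base is fully converted to N2H5+; total volume = 0.05124 L, so [N2H5+] = 0.003163/0.05124 = 0.06173 M.
Ka(N2H5+) = Kw/Kb = 1.0e-14 / 1.3 x 10^-6 = 7.69e-9.
[H^+] = sqrt(Ka x [N2H5+]) = sqrt(7.69e-9 x 0.06173) = 2.18e-5 M.
pH = -log(2.18e-5) = 4.66.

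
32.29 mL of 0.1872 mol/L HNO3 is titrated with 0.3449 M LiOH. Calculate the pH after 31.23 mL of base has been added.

12.87

n(acid) = 0.1872 x 0.03229 = 0.006045 mol; n(LiOH) added = 0.3449 x 0.03123 = 0.01077 mol.
Base is in excess by 0.01077 - 0.006045 = 0.004727 mol in a total volume of 0.06352 L.
[OH^-] = 0.004727/0.06352 = 0.07441 M, so pOH = 1.13 and pH = 14.00 - 1.13 = 12.87.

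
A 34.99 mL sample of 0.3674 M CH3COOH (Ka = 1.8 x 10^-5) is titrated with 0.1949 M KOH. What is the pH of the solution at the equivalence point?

n(CH3COOH) = 0.3674 x 0.03499 = 0.01286 mol; V(KOH) at equivalence = 0.01286/0.1949 = 0.06596 L.
At equivalence all the acid is converted to CH3COO-; total volume = 0.03499 + 0.06596 = 0.1009 L, so [CH3COO-] = 0.01286/0.1009 = 0.1273 M.
Kb = Kw/Ka = 1.0e-14 / 1.8 x 10^-5 = 5.56e-10.
[OH^-] = sqrt(Kb x [CH3COO-]) = sqrt(5.56e-10 x 0.1273) = 8.41e-6 M.
pOH = 5.08, so pH = 14.00 - 5.08 = 8.92.

8.92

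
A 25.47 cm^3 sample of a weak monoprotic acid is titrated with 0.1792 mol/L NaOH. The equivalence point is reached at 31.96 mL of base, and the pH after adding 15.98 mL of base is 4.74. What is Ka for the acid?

1.8 x 10^-5

15.98 mL is half of the equivalence volume, so this is the half-equivalence point where [HA] = [A^-].
At half-equivalence pH = pKa, so pKa = 4.74.
Ka = 10^(-4.74) = 1.8 x 10^-5.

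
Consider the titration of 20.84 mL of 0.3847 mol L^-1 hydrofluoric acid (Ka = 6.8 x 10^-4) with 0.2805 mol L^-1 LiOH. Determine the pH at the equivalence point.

n(HF) = 0.3847 x 0.02084 = 0.008017 mol; V(LiOH) at equivalence = 0.008017/0.2805 = 0.02858 L.
At equivalence all the acid is converted to F-; total volume = 0.02084 + 0.02858 = 0.04942 L, so [F-] = 0.008017/0.04942 = 0.1622 M.
Kb = Kw/Ka = 1.0e-14 / 6.8 x 10^-4 = 1.47e-11.
[OH^-] = sqrt(Kb x [F-]) = sqrt(1.47e-11 x 0.1622) = 1.54e-6 M.
pOH = 5.81, so pH = 14.00 - 5.81 = 8.19.

8.19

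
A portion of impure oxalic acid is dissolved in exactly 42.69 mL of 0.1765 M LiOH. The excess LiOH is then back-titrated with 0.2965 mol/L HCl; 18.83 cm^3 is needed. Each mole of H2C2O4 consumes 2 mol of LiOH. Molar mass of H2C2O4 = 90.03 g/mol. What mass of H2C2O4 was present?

0.0879 g

Total n(LiOH) added = 0.1765 x 0.04269 = 0.007535 mol.
n(HCl) used = 0.2965 x 0.01883 = 0.005583 mol, which equals the excess n(LiOH).
So n(LiOH) consumed by the sample = 0.007535 - 0.005583 = 0.001952 mol.
n(H2C2O4) = 0.001952 / 2 = 0.0009758 mol.
mass = 0.0009758 mol x 90.03 g/mol = 0.0879 g.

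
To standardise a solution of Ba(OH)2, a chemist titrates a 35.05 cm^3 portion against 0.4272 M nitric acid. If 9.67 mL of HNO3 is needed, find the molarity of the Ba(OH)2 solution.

0.0589 M

n(HNO3) delivered = 0.4272 x 0.009670 = 0.004131 mol.
The reaction is 1 Ba(OH)2 + 2 HNO3, so n(Ba(OH)2) = 0.004131 x 1/2 = 0.002066 mol.
[Ba(OH)2] = 0.002066 mol / 0.03505 L = 0.0589 M.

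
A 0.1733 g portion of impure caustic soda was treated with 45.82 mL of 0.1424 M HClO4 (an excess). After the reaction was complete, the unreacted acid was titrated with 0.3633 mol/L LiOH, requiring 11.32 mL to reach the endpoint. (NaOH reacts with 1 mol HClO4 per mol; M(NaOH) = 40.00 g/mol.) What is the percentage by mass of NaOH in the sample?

Total n(HClO4) added = 0.1424 x 0.04582 = 0.006525 mol.
n(LiOH) used = 0.3633 x 0.01132 = 0.004113 mol, which equals the excess n(HClO4).
So n(HClO4) consumed by the sample = 0.006525 - 0.004113 = 0.002412 mol.
n(NaOH) = 0.002412 / 1 = 0.002412 mol.
mass NaOH = 0.002412 x 40.00 = 0.09649 g, so %NaOH = 0.09649/0.1733 x 100 = 55.7%.

55.7%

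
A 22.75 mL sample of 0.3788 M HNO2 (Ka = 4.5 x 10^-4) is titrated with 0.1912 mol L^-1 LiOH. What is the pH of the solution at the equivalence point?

n(HNO2) = 0.3788 x 0.02275 = 0.008618 mol; V(LiOH) at equivalence = 0.008618/0.1912 = 0.04507 L.
At equivalence all the acid is converted to NO2-; total volume = 0.02275 + 0.04507 = 0.06782 L, so [NO2-] = 0.008618/0.06782 = 0.1271 M.
Kb = Kw/Ka = 1.0e-14 / 4.5 x 10^-4 = 2.22e-11.
[OH^-] = sqrt(Kb x [NO2-]) = sqrt(2.22e-11 x 0.1271) = 1.68e-6 M.
pOH = 5.77, so pH = 14.00 - 5.77 = 8.23.

8.23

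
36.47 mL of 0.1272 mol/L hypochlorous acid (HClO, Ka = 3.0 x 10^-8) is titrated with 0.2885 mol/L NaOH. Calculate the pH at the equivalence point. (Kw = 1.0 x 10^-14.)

n(HClO) = 0.1272 x 0.03647 = 0.004639 mol; V(NaOH) at equivalence = 0.004639/0.2885 = 0.01608 L.
At equivalence all the acid is converted to ClO-; total volume = 0.03647 + 0.01608 = 0.05255 L, so [ClO-] = 0.004639/0.05255 = 0.08828 M.
Kb = Kw/Ka = 1.0e-14 / 3.0 x 10^-8 = 3.33e-7.
[OH^-] = sqrt(Kb x [ClO-]) = sqrt(3.33e-7 x 0.08828) = 0.000172 M.
pOH = 3.77, so pH = 14.00 - 3.77 = 10.23.

10.23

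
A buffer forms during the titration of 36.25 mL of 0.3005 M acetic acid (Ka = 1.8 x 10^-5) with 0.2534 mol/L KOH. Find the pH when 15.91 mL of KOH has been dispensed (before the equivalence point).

Initial n(CH3COOH) = 0.3005 x 0.03625 = 0.01089 mol.
n(KOH) added = 0.2534 x 0.01591 = 0.004032 mol, converting that many moles of CH3COOH to CH3COO-.
Remaining n(CH3COOH) = 0.006862 mol; n(CH3COO-) = 0.004032 mol.
By Henderson-Hasselbalch, pH = pKa + log([A^-]/[HA]) = 4.74 + log(0.004032/0.006862) = 4.74 + (-0.23) = 4.51.

4.51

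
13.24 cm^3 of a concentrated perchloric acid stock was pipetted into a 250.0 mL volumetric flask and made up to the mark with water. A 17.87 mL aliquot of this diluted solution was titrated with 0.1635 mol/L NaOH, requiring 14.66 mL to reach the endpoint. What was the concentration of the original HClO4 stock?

2.53 M

n(NaOH) = 0.1635 x 0.01466 = 0.002397 mol.
n(HClO4) in the aliquot = 0.002397 mol.
[diluted HClO4] = 0.002397 / 0.01787 = 0.1341 M.
Dilution factor = 250.0/13.24 = 18.88, so [stock] = 0.1341 x 18.88 = 2.53 M.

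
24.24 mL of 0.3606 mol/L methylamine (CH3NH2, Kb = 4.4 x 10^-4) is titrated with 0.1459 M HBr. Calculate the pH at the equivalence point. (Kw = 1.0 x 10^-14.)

n(CH3NH2) = 0.3606 x 0.02424 = 0.008741 mol; V(HBr) at equivalence = 0.008741/0.1459 = 0.05991 L.
At equivalence the base is fully converted to CH3NH3+; total volume = 0.08415 L, so [CH3NH3+] = 0.008741/0.08415 = 0.1039 M.
Ka(CH3NH3+) = Kw/Kb = 1.0e-14 / 4.4 x 10^-4 = 2.27e-11.
[H^+] = sqrt(Ka x [CH3NH3+]) = sqrt(2.27e-11 x 0.1039) = 1.54e-6 M.
pH = -log(1.54e-6) = 5.81.

5.81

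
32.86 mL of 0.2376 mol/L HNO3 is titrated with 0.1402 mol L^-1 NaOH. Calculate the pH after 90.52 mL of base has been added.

12.60

n(acid) = 0.2376 x 0.03286 = 0.007808 mol; n(NaOH) added = 0.1402 x 0.09052 = 0.01269 mol.
Base is in excess by 0.01269 - 0.007808 = 0.004883 mol in a total volume of 0.1234 L.
[OH^-] = 0.004883/0.1234 = 0.03958 M, so pOH = 1.40 and pH = 14.00 - 1.40 = 12.60.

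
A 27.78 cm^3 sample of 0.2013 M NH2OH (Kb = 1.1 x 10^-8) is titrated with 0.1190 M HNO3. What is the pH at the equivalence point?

3.58

n(NH2OH) = 0.2013 x 0.02778 = 0.005592 mol; V(HNO3) at equivalence = 0.005592/0.1190 = 0.04699 L.
At equivalence the base is fully converted to NH3OH+; total volume = 0.07477 L, so [NH3OH+] = 0.005592/0.07477 = 0.07479 M.
Ka(NH3OH+) = Kw/Kb = 1.0e-14 / 1.1 x 10^-8 = 9.09e-7.
[H^+] = sqrt(Ka x [NH3OH+]) = sqrt(9.09e-7 x 0.07479) = 0.000261 M.
pH = -log(0.000261) = 3.58.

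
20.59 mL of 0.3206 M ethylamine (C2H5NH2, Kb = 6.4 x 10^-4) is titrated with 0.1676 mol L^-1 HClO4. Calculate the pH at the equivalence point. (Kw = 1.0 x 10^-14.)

n(C2H5NH2) = 0.3206 x 0.02059 = 0.006601 mol; V(HClO4) at equivalence = 0.006601/0.1676 = 0.03939 L.
At equivalence the base is fully converted to C2H5NH3+; total volume = 0.05998 L, so [C2H5NH3+] = 0.006601/0.05998 = 0.1101 M.
Ka(C2H5NH3+) = Kw/Kb = 1.0e-14 / 6.4 x 10^-4 = 1.56e-11.
[H^+] = sqrt(Ka x [C2H5NH3+]) = sqrt(1.56e-11 x 0.1101) = 1.31e-6 M.
pH = -log(1.31e-6) = 5.88.

5.88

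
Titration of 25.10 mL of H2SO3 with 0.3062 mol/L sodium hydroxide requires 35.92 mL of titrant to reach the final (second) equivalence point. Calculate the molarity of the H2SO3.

n(NaOH) = 0.3062 x 0.03592 = 0.01100 mol.
At the final (second) equivalence point, 2 mol OH^- react per mol H2SO3, so n(H2SO3) = 0.01100 / 2 = 0.005499 mol.
[H2SO3] = 0.005499 / 0.02510 L = 0.219 M.

0.219 M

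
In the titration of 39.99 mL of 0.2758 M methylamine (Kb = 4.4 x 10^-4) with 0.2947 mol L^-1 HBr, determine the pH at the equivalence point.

5.74

n(CH3NH2) = 0.2758 x 0.03999 = 0.01103 mol; V(HBr) at equivalence = 0.01103/0.2947 = 0.03743 L.
At equivalence the base is fully converted to CH3NH3+; total volume = 0.07742 L, so [CH3NH3+] = 0.01103/0.07742 = 0.1425 M.
Ka(CH3NH3+) = Kw/Kb = 1.0e-14 / 4.4 x 10^-4 = 2.27e-11.
[H^+] = sqrt(Ka x [CH3NH3+]) = sqrt(2.27e-11 x 0.1425) = 1.80e-6 M.
pH = -log(1.80e-6) = 5.74.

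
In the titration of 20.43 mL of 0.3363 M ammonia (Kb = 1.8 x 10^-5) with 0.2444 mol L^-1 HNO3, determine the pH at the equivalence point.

5.05

n(NH3) = 0.3363 x 0.02043 = 0.006871 mol; V(HNO3) at equivalence = 0.006871/0.2444 = 0.02811 L.
At equivalence the base is fully converted to NH4+; total volume = 0.04854 L, so [NH4+] = 0.006871/0.04854 = 0.1415 M.
Ka(NH4+) = Kw/Kb = 1.0e-14 / 1.8 x 10^-5 = 5.56e-10.
[H^+] = sqrt(Ka x [NH4+]) = sqrt(5.56e-10 x 0.1415) = 8.87e-6 M.
pH = -log(8.87e-6) = 5.05.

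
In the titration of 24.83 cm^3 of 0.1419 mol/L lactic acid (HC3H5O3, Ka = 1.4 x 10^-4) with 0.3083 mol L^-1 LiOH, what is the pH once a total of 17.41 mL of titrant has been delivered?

n(acid) = 0.1419 x 0.02483 = 0.003523 mol; n(LiOH) added = 0.3083 x 0.01741 = 0.005368 mol.
Base is in excess by 0.005368 - 0.003523 = 0.001844 mol in a total volume of 0.04224 L.
[OH^-] = 0.001844/0.04224 = 0.04366 M, so pOH = 1.36 and pH = 14.00 - 1.36 = 12.64.

12.64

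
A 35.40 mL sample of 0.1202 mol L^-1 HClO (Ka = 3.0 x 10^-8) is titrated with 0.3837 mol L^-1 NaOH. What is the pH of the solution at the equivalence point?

n(HClO) = 0.1202 x 0.03540 = 0.004255 mol; V(NaOH) at equivalence = 0.004255/0.3837 = 0.01109 L.
At equivalence all the acid is converted to ClO-; total volume = 0.03540 + 0.01109 = 0.04649 L, so [ClO-] = 0.004255/0.04649 = 0.09153 M.
Kb = Kw/Ka = 1.0e-14 / 3.0 x 10^-8 = 3.33e-7.
[OH^-] = sqrt(Kb x [ClO-]) = sqrt(3.33e-7 x 0.09153) = 0.000175 M.
pOH = 3.76, so pH = 14.00 - 3.76 = 10.24.

10.24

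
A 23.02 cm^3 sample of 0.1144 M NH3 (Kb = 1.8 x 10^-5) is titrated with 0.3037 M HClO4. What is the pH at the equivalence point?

5.17

n(NH3) = 0.1144 x 0.02302 = 0.002633 mol; V(HClO4) at equivalence = 0.002633/0.3037 = 0.008671 L.
At equivalence the base is fully converted to NH4+; total volume = 0.03169 L, so [NH4+] = 0.002633/0.03169 = 0.08310 M.
Ka(NH4+) = Kw/Kb = 1.0e-14 / 1.8 x 10^-5 = 5.56e-10.
[H^+] = sqrt(Ka x [NH4+]) = sqrt(5.56e-10 x 0.08310) = 6.79e-6 M.
pH = -log(6.79e-6) = 5.17.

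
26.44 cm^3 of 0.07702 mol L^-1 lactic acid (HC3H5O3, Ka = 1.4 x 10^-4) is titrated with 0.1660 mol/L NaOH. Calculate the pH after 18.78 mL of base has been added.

n(acid) = 0.07702 x 0.02644 = 0.002036 mol; n(NaOH) added = 0.1660 x 0.01878 = 0.003117 mol.
Base is in excess by 0.003117 - 0.002036 = 0.001081 mol in a total volume of 0.04522 L.
[OH^-] = 0.001081/0.04522 = 0.02391 M, so pOH = 1.62 and pH = 14.00 - 1.62 = 12.38.

12.38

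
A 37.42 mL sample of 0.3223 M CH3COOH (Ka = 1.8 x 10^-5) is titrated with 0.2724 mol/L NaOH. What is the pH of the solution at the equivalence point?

8.96

n(CH3COOH) = 0.3223 x 0.03742 = 0.01206 mol; V(NaOH) at equivalence = 0.01206/0.2724 = 0.04427 L.
At equivalence all the acid is converted to CH3COO-; total volume = 0.03742 + 0.04427 = 0.08169 L, so [CH3COO-] = 0.01206/0.08169 = 0.1476 M.
Kb = Kw/Ka = 1.0e-14 / 1.8 x 10^-5 = 5.56e-10.
[OH^-] = sqrt(Kb x [CH3COO-]) = sqrt(5.56e-10 x 0.1476) = 9.06e-6 M.
pOH = 5.04, so pH = 14.00 - 5.04 = 8.96.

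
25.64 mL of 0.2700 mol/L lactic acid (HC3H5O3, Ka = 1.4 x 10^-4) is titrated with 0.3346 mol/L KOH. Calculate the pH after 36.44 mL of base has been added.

n(acid) = 0.2700 x 0.02564 = 0.006923 mol; n(KOH) added = 0.3346 x 0.03644 = 0.01219 mol.
Base is in excess by 0.01219 - 0.006923 = 0.005270 mol in a total volume of 0.06208 L.
[OH^-] = 0.005270/0.06208 = 0.08489 M, so pOH = 1.07 and pH = 14.00 - 1.07 = 12.93.

12.93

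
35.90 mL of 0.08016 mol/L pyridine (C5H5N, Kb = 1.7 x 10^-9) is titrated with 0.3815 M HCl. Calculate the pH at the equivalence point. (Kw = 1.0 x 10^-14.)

n(C5H5N) = 0.08016 x 0.03590 = 0.002878 mol; V(HCl) at equivalence = 0.002878/0.3815 = 0.007543 L.
At equivalence the base is fully converted to C5H5NH+; total volume = 0.04344 L, so [C5H5NH+] = 0.002878/0.04344 = 0.06624 M.
Ka(C5H5NH+) = Kw/Kb = 1.0e-14 / 1.7 x 10^-9 = 5.88e-6.
[H^+] = sqrt(Ka x [C5H5NH+]) = sqrt(5.88e-6 x 0.06624) = 0.000624 M.
pH = -log(0.000624) = 3.20.

3.20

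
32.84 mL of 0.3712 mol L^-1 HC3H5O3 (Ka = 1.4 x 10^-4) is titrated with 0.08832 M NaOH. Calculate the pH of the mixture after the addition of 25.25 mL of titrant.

Initial n(HC3H5O3) = 0.3712 x 0.03284 = 0.01219 mol.
n(NaOH) added = 0.08832 x 0.02525 = 0.002230 mol, converting that many moles of HC3H5O3 to C3H5O3-.
Remaining n(HC3H5O3) = 0.009960 mol; n(C3H5O3-) = 0.002230 mol.
By Henderson-Hasselbalch, pH = pKa + log([A^-]/[HA]) = 3.85 + log(0.002230/0.009960) = 3.85 + (-0.65) = 3.20.

3.20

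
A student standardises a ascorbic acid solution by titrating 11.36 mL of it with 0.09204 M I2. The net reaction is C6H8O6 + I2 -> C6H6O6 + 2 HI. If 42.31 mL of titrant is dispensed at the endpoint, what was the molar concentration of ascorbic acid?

0.343 M

n(I2) = 0.09204 x 0.04231 = 0.003894 mol.
From the balanced equation, 1 mol I2 reacts with 1 mol ascorbic acid, so n(ascorbic acid) = 0.003894 x 1/1 = 0.003894 mol.
[ascorbic acid] = 0.003894 / 0.01136 L = 0.343 M.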